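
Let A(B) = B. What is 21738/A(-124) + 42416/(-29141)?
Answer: -319363321/1806742 ≈ -176.76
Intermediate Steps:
21738/A(-124) + 42416/(-29141) = 21738/(-124) + 42416/(-29141) = 21738*(-1/124) + 42416*(-1/29141) = -10869/62 - 42416/29141 = -319363321/1806742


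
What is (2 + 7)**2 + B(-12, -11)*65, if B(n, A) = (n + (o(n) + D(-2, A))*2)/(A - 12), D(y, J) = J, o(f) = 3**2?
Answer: 2903/23 ≈ 126.22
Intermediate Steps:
o(f) = 9
B(n, A) = (18 + n + 2*A)/(-12 + A) (B(n, A) = (n + (9 + A)*2)/(A - 12) = (n + (18 + 2*A))/(-12 + A) = (18 + n + 2*A)/(-12 + A))
(2 + 7)**2 + B(-12, -11)*65 = (2 + 7)**2 + ((18 - 12 + 2*(-11))/(-12 - 11))*65 = 9**2 + ((18 - 12 - 22)/(-23))*65 = 81 - 1/23*(-16)*65 = 81 + (16/23)*65 = 81 + 1040/23 = 2903/23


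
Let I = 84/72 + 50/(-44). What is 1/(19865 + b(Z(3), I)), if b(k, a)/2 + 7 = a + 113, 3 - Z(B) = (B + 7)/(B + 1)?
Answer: 33/662543 ≈ 4.9808e-5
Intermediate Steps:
I = 1/33 (I = 84*(1/72) + 50*(-1/44) = 7/6 - 25/22 = 1/33 ≈ 0.030303)
Z(B) = 3 - (7 + B)/(1 + B) (Z(B) = 3 - (B + 7)/(B + 1) = 3 - (7 + B)/(1 + B))
b(k, a) = 212 + 2*a (b(k, a) = -14 + 2*(a + 113) = -14 + 2*(113 + a) = -14 + (226 + 2*a) = 212 + 2*a)
1/(19865 + b(Z(3), I)) = 1/(19865 + (212 + 2*(1/33))) = 1/(19865 + (212 + 2/33)) = 1/(19865 + 6998/33) = 1/(662543/33) = 33/662543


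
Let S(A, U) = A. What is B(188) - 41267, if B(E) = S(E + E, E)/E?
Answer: -41265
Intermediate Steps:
B(E) = 2 (B(E) = (E + E)/E = (2*E)/E = 2)
B(188) - 41267 = 2 - 41267 = -41265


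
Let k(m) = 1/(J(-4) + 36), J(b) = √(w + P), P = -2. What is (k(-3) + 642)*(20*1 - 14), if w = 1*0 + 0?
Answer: 2500056/649 - 3*I*√2/649 ≈ 3852.2 - 0.0065372*I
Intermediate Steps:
w = 0 (w = 0 + 0 = 0)
J(b) = I*√2 (J(b) = √(0 - 2) = √(-2) = I*√2)
k(m) = 1/(36 + I*√2) (k(m) = 1/(I*√2 + 36) = 1/(36 + I*√2))
(k(-3) + 642)*(20*1 - 14) = ((18/649 - I*√2/1298) + 642)*(20*1 - 14) = (416676/649 - I*√2/1298)*(20 - 14) = (416676/649 - I*√2/1298)*6 = 2500056/649 - 3*I*√2/649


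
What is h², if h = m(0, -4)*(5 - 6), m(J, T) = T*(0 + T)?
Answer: 256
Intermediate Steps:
m(J, T) = T² (m(J, T) = T*T = T²)
h = -16 (h = (-4)²*(5 - 6) = 16*(-1) = -16)
h² = (-16)² = 256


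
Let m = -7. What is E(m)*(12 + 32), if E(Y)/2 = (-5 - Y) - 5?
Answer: -264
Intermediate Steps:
E(Y) = -20 - 2*Y (E(Y) = 2*((-5 - Y) - 5) = 2*(-10 - Y) = -20 - 2*Y)
E(m)*(12 + 32) = (-20 - 2*(-7))*(12 + 32) = (-20 + 14)*44 = -6*44 = -264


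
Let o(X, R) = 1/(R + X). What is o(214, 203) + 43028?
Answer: 17942677/417 ≈ 43028.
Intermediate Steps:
o(214, 203) + 43028 = 1/(203 + 214) + 43028 = 1/417 + 43028 = 17942677/417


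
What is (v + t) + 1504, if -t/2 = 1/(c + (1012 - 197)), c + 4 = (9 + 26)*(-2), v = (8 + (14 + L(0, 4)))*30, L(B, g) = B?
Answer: 1603522/741 ≈ 2164.0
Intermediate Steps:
v = 660 (v = (8 + (14 + 0))*30 = (8 + 14)*30 = 22*30 = 660)
c = -74 (c = -4 + (9 + 26)*(-2) = -4 + 35*(-2) = -4 - 70 = -74)
t = -2/741 (t = -2/(-74 + (1012 - 197)) = -2/(-74 + 815) = -2/741 ≈ -0.0026991)
(v + t) + 1504 = (660 - 2/741) + 1504 = 489058/741 + 1504 = 1603522/741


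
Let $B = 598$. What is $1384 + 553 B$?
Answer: $332078$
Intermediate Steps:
$1384 + 553 B = 1384 + 553 \cdot 598 = 1384 + 330694 = 332078$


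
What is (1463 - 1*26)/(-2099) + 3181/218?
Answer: 6363653/457582 ≈ 13.907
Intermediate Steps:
(1463 - 1*26)/(-2099) + 3181/218 = (1463 - 26)*(-1/2099) + 3181*(1/218) = 1437*(-1/2099) + 3181/218 = -1437/2099 + 3181/218 = 6363653/457582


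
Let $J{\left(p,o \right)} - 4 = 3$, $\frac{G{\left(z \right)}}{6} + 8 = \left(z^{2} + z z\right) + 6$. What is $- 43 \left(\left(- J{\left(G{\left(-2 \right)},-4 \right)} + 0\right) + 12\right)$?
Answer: $-215$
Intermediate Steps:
$G{\left(z \right)} = -12 + 12 z^{2}$ ($G{\left(z \right)} = -48 + 6 \left(\left(z^{2} + z z\right) + 6\right) = -48 + 6 \left(\left(z^{2} + z^{2}\right) + 6\right) = -48 + 6 \left(2 z^{2} + 6\right) = -48 + 6 \left(6 + 2 z^{2}\right) = -48 + \left(36 + 12 z^{2}\right) = -12 + 12 z^{2}$)
$J{\left(p,o \right)} = 7$ ($J{\left(p,o \right)} = 4 + 3 = 7$)
$- 43 \left(\left(- J{\left(G{\left(-2 \right)},-4 \right)} + 0\right) + 12\right) = - 43 \left(\left(\left(-1\right) 7 + 0\right) + 12\right) = - 43 \left(\left(-7 + 0\right) + 12\right) = - 43 \left(-7 + 12\right) = \left(-43\right) 5 = -215$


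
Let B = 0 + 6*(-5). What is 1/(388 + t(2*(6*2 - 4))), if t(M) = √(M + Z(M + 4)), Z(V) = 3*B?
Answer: 194/75309 - I*√74/150618 ≈ 0.0025761 - 5.7114e-5*I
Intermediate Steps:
B = -30 (B = 0 - 30 = -30)
Z(V) = -90 (Z(V) = 3*(-30) = -90)
t(M) = √(-90 + M) (t(M) = √(M - 90) = √(-90 + M))
1/(388 + t(2*(6*2 - 4))) = 1/(388 + √(-90 + 2*(6*2 - 4))) = 1/(388 + √(-90 + 2*(12 - 4))) = 1/(388 + √(-90 + 2*8)) = 1/(388 + √(-90 + 16)) = 1/(388 + √(-74)) = 1/(388 + I*√74)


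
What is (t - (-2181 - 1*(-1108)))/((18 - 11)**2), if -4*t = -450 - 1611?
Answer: 6353/196 ≈ 32.413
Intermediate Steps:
t = 2061/4 (t = -(-450 - 1611)/4 = -1/4*(-2061) = 2061/4 ≈ 515.25)
(t - (-2181 - 1*(-1108)))/((18 - 11)**2) = (2061/4 - (-2181 - 1*(-1108)))/((18 - 11)**2) = (2061/4 - (-2181 + 1108))/(7**2) = (2061/4 - 1*(-1073))/49 = (2061/4 + 1073)*(1/49) = (6353/4)*(1/49) = 6353/196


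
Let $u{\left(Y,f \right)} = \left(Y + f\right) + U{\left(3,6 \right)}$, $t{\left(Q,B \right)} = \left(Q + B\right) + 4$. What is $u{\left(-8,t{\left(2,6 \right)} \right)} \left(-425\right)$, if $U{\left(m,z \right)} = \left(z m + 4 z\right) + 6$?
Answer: $-22100$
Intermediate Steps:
$U{\left(m,z \right)} = 6 + 4 z + m z$ ($U{\left(m,z \right)} = \left(m z + 4 z\right) + 6 = \left(4 z + m z\right) + 6 = 6 + 4 z + m z$)
$t{\left(Q,B \right)} = 4 + B + Q$ ($t{\left(Q,B \right)} = \left(B + Q\right) + 4 = 4 + B + Q$)
$u{\left(Y,f \right)} = 48 + Y + f$ ($u{\left(Y,f \right)} = \left(Y + f\right) + \left(6 + 4 \cdot 6 + 3 \cdot 6\right) = \left(Y + f\right) + \left(6 + 24 + 18\right) = \left(Y + f\right) + 48 = 48 + Y + f$)
$u{\left(-8,t{\left(2,6 \right)} \right)} \left(-425\right) = \left(48 - 8 + \left(4 + 6 + 2\right)\right) \left(-425\right) = \left(48 - 8 + 12\right) \left(-425\right) = 52 \left(-425\right) = -22100$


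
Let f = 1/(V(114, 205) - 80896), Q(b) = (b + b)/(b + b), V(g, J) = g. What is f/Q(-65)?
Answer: -1/80782 ≈ -1.2379e-5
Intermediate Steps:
Q(b) = 1 (Q(b) = (2*b)/((2*b)) = (2*b)*(1/(2*b)) = 1)
f = -1/80782 (f = 1/(114 - 80896) = 1/(-80782) = -1/80782 ≈ -1.2379e-5)
f/Q(-65) = -1/80782/1 = -1/80782*1 = -1/80782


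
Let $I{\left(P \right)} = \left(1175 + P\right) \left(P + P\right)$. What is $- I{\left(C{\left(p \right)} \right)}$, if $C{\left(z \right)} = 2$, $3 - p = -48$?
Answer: $-4708$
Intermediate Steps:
$p = 51$ ($p = 3 - -48 = 3 + 48 = 51$)
$I{\left(P \right)} = 2 P \left(1175 + P\right)$ ($I{\left(P \right)} = \left(1175 + P\right) 2 P = 2 P \left(1175 + P\right)$)
$- I{\left(C{\left(p \right)} \right)} = - 2 \cdot 2 \left(1175 + 2\right) = - 2 \cdot 2 \cdot 1177 = \left(-1\right) 4708 = -4708$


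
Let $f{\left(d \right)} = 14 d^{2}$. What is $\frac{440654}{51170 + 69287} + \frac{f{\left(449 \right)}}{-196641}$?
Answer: $- \frac{253328879984}{23686784937} \approx -10.695$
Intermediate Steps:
$\frac{440654}{51170 + 69287} + \frac{f{\left(449 \right)}}{-196641} = \frac{440654}{51170 + 69287} + \frac{14 \cdot 449^{2}}{-196641} = \frac{440654}{120457} + 14 \cdot 201601 \left(- \frac{1}{196641}\right) = 440654 \cdot \frac{1}{120457} + 2822414 \left(- \frac{1}{196641}\right) = \frac{440654}{120457} - \frac{2822414}{196641} = - \frac{253328879984}{23686784937}$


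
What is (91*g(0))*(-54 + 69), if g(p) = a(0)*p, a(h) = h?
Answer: 0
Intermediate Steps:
g(p) = 0 (g(p) = 0*p = 0)
(91*g(0))*(-54 + 69) = (91*0)*(-54 + 69) = 0*15 = 0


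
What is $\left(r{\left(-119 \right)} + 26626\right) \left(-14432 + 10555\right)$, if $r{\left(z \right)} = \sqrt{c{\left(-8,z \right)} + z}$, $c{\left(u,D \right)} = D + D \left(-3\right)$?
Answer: $-103229002 - 3877 \sqrt{119} \approx -1.0327 \cdot 10^{8}$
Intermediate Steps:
$c{\left(u,D \right)} = - 2 D$ ($c{\left(u,D \right)} = D - 3 D = - 2 D$)
$r{\left(z \right)} = \sqrt{- z}$ ($r{\left(z \right)} = \sqrt{- 2 z + z} = \sqrt{- z}$)
$\left(r{\left(-119 \right)} + 26626\right) \left(-14432 + 10555\right) = \left(\sqrt{\left(-1\right) \left(-119\right)} + 26626\right) \left(-14432 + 10555\right) = \left(\sqrt{119} + 26626\right) \left(-3877\right) = \left(26626 + \sqrt{119}\right) \left(-3877\right) = -103229002 - 3877 \sqrt{119}$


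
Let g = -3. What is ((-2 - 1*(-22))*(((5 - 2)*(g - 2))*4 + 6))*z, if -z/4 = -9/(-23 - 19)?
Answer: 6480/7 ≈ 925.71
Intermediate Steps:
z = -6/7 (z = -(-36)/(-23 - 19) = -(-36)/(-42) = -(-36)*(-1)/42 = -4*3/14 = -6/7 ≈ -0.85714)
((-2 - 1*(-22))*(((5 - 2)*(g - 2))*4 + 6))*z = ((-2 - 1*(-22))*(((5 - 2)*(-3 - 2))*4 + 6))*(-6/7) = ((-2 + 22)*((3*(-5))*4 + 6))*(-6/7) = (20*(-15*4 + 6))*(-6/7) = (20*(-60 + 6))*(-6/7) = (20*(-54))*(-6/7) = -1080*(-6/7) = 6480/7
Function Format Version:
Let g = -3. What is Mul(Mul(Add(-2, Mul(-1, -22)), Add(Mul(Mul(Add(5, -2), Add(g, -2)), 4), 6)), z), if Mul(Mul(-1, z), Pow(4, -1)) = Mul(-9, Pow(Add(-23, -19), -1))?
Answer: Rational(6480, 7) ≈ 925.71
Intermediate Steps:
z = Rational(-6, 7) (z = Mul(-4, Mul(-9, Pow(Add(-23, -19), -1))) = Mul(-4, Mul(-9, Pow(-42, -1))) = Mul(-4, Mul(-9, Rational(-1, 42))) = Mul(-4, Rational(3, 14)) = Rational(-6, 7) ≈ -0.85714)
Mul(Mul(Add(-2, Mul(-1, -22)), Add(Mul(Mul(Add(5, -2), Add(g, -2)), 4), 6)), z) = Mul(Mul(Add(-2, Mul(-1, -22)), Add(Mul(Mul(Add(5, -2), Add(-3, -2)), 4), 6)), Rational(-6, 7)) = Mul(Mul(Add(-2, 22), Add(Mul(Mul(3, -5), 4), 6)), Rational(-6, 7)) = Mul(Mul(20, Add(Mul(-15, 4), 6)), Rational(-6, 7)) = Mul(Mul(20, Add(-60, 6)), Rational(-6, 7)) = Mul(Mul(20, -54), Rational(-6, 7)) = Mul(-1080, Rational(-6, 7)) = Rational(6480, 7)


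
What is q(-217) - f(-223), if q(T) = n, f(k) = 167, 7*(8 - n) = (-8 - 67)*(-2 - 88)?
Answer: -7863/7 ≈ -1123.3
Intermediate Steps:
n = -6694/7 (n = 8 - (-8 - 67)*(-2 - 88)/7 = 8 - (-75)*(-90)/7 = 8 - ⅐*6750 = 8 - 6750/7 = -6694/7 ≈ -956.29)
q(T) = -6694/7
q(-217) - f(-223) = -6694/7 - 1*167 = -6694/7 - 167 = -7863/7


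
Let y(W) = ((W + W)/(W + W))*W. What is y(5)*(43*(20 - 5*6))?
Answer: -2150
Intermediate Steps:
y(W) = W (y(W) = ((2*W)/((2*W)))*W = ((2*W)*(1/(2*W)))*W = 1*W = W)
y(5)*(43*(20 - 5*6)) = 5*(43*(20 - 5*6)) = 5*(43*(20 - 30)) = 5*(43*(-10)) = 5*(-430) = -2150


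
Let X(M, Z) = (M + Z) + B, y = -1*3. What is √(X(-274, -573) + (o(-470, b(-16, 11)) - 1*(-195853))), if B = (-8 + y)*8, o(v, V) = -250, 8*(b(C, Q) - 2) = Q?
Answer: 2*√48667 ≈ 441.21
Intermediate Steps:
y = -3
b(C, Q) = 2 + Q/8
B = -88 (B = (-8 - 3)*8 = -11*8 = -88)
X(M, Z) = -88 + M + Z (X(M, Z) = (M + Z) - 88 = -88 + M + Z)
√(X(-274, -573) + (o(-470, b(-16, 11)) - 1*(-195853))) = √((-88 - 274 - 573) + (-250 - 1*(-195853))) = √(-935 + (-250 + 195853)) = √(-935 + 195603) = √194668 = 2*√48667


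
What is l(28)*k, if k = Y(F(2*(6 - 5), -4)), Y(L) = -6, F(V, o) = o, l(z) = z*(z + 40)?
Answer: -11424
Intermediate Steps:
l(z) = z*(40 + z)
k = -6
l(28)*k = (28*(40 + 28))*(-6) = (28*68)*(-6) = 1904*(-6) = -11424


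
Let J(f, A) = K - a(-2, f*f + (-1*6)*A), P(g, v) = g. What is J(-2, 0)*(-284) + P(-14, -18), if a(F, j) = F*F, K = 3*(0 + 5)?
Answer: -3138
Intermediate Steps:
K = 15 (K = 3*5 = 15)
a(F, j) = F²
J(f, A) = 11 (J(f, A) = 15 - 1*(-2)² = 15 - 1*4 = 15 - 4 = 11)
J(-2, 0)*(-284) + P(-14, -18) = 11*(-284) - 14 = -3124 - 14 = -3138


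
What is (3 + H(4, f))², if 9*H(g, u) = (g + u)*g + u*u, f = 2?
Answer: 3025/81 ≈ 37.346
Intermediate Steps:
H(g, u) = u²/9 + g*(g + u)/9 (H(g, u) = ((g + u)*g + u*u)/9 = (g*(g + u) + u²)/9 = (u² + g*(g + u))/9 = u²/9 + g*(g + u)/9)
(3 + H(4, f))² = (3 + ((⅑)*4² + (⅑)*2² + (⅑)*4*2))² = (3 + ((⅑)*16 + (⅑)*4 + 8/9))² = (3 + (16/9 + 4/9 + 8/9))² = (3 + 28/9)² = (55/9)² = 3025/81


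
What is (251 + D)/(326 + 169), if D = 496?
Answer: 83/55 ≈ 1.5091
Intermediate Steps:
(251 + D)/(326 + 169) = (251 + 496)/(326 + 169) = 747/495 = 747*(1/495) = 83/55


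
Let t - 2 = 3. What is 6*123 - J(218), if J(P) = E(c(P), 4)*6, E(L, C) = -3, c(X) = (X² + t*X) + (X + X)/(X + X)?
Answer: 756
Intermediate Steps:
t = 5 (t = 2 + 3 = 5)
c(X) = 1 + X² + 5*X (c(X) = (X² + 5*X) + (X + X)/(X + X) = (X² + 5*X) + (2*X)/((2*X)) = (X² + 5*X) + (2*X)*(1/(2*X)) = (X² + 5*X) + 1 = 1 + X² + 5*X)
J(P) = -18 (J(P) = -3*6 = -18)
6*123 - J(218) = 6*123 - 1*(-18) = 738 + 18 = 756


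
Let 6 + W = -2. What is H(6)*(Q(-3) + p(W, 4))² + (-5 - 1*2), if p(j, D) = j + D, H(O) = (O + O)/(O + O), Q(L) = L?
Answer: 42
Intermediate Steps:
W = -8 (W = -6 - 2 = -8)
H(O) = 1 (H(O) = (2*O)/((2*O)) = (2*O)*(1/(2*O)) = 1)
p(j, D) = D + j
H(6)*(Q(-3) + p(W, 4))² + (-5 - 1*2) = 1*(-3 + (4 - 8))² + (-5 - 1*2) = 1*(-3 - 4)² + (-5 - 2) = 1*(-7)² - 7 = 1*49 - 7 = 49 - 7 = 42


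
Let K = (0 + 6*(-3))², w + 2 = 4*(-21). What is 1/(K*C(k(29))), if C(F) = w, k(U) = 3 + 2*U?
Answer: -1/27864 ≈ -3.5889e-5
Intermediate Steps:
w = -86 (w = -2 + 4*(-21) = -2 - 84 = -86)
C(F) = -86
K = 324 (K = (0 - 18)² = (-18)² = 324)
1/(K*C(k(29))) = 1/(324*(-86)) = 1/(-27864) = -1/27864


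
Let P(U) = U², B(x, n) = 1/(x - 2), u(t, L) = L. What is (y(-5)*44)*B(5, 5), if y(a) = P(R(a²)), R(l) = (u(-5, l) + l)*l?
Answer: 68750000/3 ≈ 2.2917e+7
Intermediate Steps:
B(x, n) = 1/(-2 + x)
R(l) = 2*l² (R(l) = (l + l)*l = (2*l)*l = 2*l²)
y(a) = 4*a⁸ (y(a) = (2*(a²)²)² = (2*a⁴)² = 4*a⁸)
(y(-5)*44)*B(5, 5) = ((4*(-5)⁸)*44)/(-2 + 5) = ((4*390625)*44)/3 = (1562500*44)*(⅓) = 68750000*(⅓) = 68750000/3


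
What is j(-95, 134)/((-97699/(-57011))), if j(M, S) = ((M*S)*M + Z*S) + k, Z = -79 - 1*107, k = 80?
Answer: 67529871566/97699 ≈ 6.9120e+5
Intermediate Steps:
Z = -186 (Z = -79 - 107 = -186)
j(M, S) = 80 - 186*S + S*M² (j(M, S) = ((M*S)*M - 186*S) + 80 = (S*M² - 186*S) + 80 = (-186*S + S*M²) + 80 = 80 - 186*S + S*M²)
j(-95, 134)/((-97699/(-57011))) = (80 - 186*134 + 134*(-95)²)/((-97699/(-57011))) = (80 - 24924 + 134*9025)/((-97699*(-1/57011))) = (80 - 24924 + 1209350)/(97699/57011) = 1184506*(57011/97699) = 67529871566/97699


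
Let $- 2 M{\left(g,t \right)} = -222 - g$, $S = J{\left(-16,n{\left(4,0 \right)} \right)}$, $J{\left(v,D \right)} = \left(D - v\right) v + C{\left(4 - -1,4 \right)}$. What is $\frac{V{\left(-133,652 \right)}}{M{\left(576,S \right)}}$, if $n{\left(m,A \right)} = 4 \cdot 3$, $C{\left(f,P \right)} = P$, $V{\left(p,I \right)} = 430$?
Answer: $\frac{430}{399} \approx 1.0777$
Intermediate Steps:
$n{\left(m,A \right)} = 12$
$J{\left(v,D \right)} = 4 + v \left(D - v\right)$ ($J{\left(v,D \right)} = \left(D - v\right) v + 4 = v \left(D - v\right) + 4 = 4 + v \left(D - v\right)$)
$S = -444$ ($S = 4 - \left(-16\right)^{2} + 12 \left(-16\right) = 4 - 256 - 192 = -444$)
$M{\left(g,t \right)} = 111 + \frac{g}{2}$ ($M{\left(g,t \right)} = - \frac{-222 - g}{2} = 111 + \frac{g}{2}$)
$\frac{V{\left(-133,652 \right)}}{M{\left(576,S \right)}} = \frac{430}{111 + \frac{1}{2} \cdot 576} = \frac{430}{111 + 288} = \frac{430}{399}$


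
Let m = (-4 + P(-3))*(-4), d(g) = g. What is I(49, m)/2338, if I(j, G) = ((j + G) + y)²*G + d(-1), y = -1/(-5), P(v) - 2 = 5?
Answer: -59311/8350 ≈ -7.1031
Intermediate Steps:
P(v) = 7 (P(v) = 2 + 5 = 7)
y = ⅕ (y = -1*(-⅕) = ⅕ ≈ 0.20000)
m = -12 (m = (-4 + 7)*(-4) = 3*(-4) = -12)
I(j, G) = -1 + G*(⅕ + G + j)² (I(j, G) = ((j + G) + ⅕)²*G - 1 = ((G + j) + ⅕)²*G - 1 = (⅕ + G + j)²*G - 1 = G*(⅕ + G + j)² - 1 = -1 + G*(⅕ + G + j)²)
I(49, m)/2338 = (-1 + (1/25)*(-12)*(1 + 5*(-12) + 5*49)²)/2338 = (-1 + (1/25)*(-12)*(1 - 60 + 245)²)*(1/2338) = (-1 + (1/25)*(-12)*186²)*(1/2338) = (-1 + (1/25)*(-12)*34596)*(1/2338) = (-1 - 415152/25)*(1/2338) = -415177/25*1/2338 = -59311/8350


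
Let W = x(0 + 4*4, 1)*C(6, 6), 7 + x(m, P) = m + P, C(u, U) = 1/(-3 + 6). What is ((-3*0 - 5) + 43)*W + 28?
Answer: 464/3 ≈ 154.67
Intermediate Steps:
C(u, U) = ⅓ (C(u, U) = 1/3 = ⅓)
x(m, P) = -7 + P + m (x(m, P) = -7 + (m + P) = -7 + (P + m) = -7 + P + m)
W = 10/3 (W = (-7 + 1 + (0 + 4*4))*(⅓) = (-7 + 1 + (0 + 16))*(⅓) = (-7 + 1 + 16)*(⅓) = 10*(⅓) = 10/3 ≈ 3.3333)
((-3*0 - 5) + 43)*W + 28 = ((-3*0 - 5) + 43)*(10/3) + 28 = ((0 - 5) + 43)*(10/3) + 28 = (-5 + 43)*(10/3) + 28 = 38*(10/3) + 28 = 380/3 + 28 = 464/3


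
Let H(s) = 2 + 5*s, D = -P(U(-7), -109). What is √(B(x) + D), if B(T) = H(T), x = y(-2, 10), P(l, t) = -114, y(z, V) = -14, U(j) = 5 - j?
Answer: √46 ≈ 6.7823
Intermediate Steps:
D = 114 (D = -1*(-114) = 114)
x = -14
B(T) = 2 + 5*T
√(B(x) + D) = √((2 + 5*(-14)) + 114) = √((2 - 70) + 114) = √(-68 + 114) = √46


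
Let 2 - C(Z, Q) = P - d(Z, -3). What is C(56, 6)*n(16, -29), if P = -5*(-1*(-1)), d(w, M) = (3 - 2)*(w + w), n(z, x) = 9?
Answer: 1071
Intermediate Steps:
d(w, M) = 2*w (d(w, M) = 1*(2*w) = 2*w)
P = -5 ≈ -5.0000
C(Z, Q) = 7 + 2*Z (C(Z, Q) = 2 - (-5 - 2*Z) = 2 + (5 + 2*Z) = 7 + 2*Z)
C(56, 6)*n(16, -29) = (7 + 2*56)*9 = (7 + 112)*9 = 119*9 = 1071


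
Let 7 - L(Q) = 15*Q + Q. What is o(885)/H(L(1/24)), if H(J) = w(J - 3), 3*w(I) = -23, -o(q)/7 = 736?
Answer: 672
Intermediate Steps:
o(q) = -5152 (o(q) = -7*736 = -5152)
L(Q) = 7 - 16*Q (L(Q) = 7 - (15*Q + Q) = 7 - 16*Q)
w(I) = -23/3 (w(I) = (⅓)*(-23) = -23/3)
H(J) = -23/3
o(885)/H(L(1/24)) = -5152/(-23/3) = -5152*(-3/23) = 672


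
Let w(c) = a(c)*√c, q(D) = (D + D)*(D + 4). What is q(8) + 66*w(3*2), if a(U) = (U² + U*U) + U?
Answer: 192 + 5148*√6 ≈ 12802.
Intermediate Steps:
q(D) = 2*D*(4 + D) (q(D) = (2*D)*(4 + D) = 2*D*(4 + D))
a(U) = U + 2*U² (a(U) = (U² + U²) + U = 2*U² + U = U + 2*U²)
w(c) = c^(3/2)*(1 + 2*c) (w(c) = (c*(1 + 2*c))*√c = c^(3/2)*(1 + 2*c))
q(8) + 66*w(3*2) = 2*8*(4 + 8) + 66*((3*2)^(3/2)*(1 + 2*(3*2))) = 2*8*12 + 66*(6^(3/2)*(1 + 2*6)) = 192 + 66*((6*√6)*(1 + 12)) = 192 + 66*((6*√6)*13) = 192 + 66*(78*√6) = 192 + 5148*√6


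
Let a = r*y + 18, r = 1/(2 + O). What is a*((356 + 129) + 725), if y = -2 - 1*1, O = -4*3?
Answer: 22143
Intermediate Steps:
O = -12
y = -3 (y = -2 - 1 = -3)
r = -1/10 (r = 1/(2 - 12) = 1/(-10) = -1/10 ≈ -0.10000)
a = 183/10 (a = -1/10*(-3) + 18 = 3/10 + 18 = 183/10 ≈ 18.300)
a*((356 + 129) + 725) = 183*((356 + 129) + 725)/10 = 183*(485 + 725)/10 = (183/10)*1210 = 22143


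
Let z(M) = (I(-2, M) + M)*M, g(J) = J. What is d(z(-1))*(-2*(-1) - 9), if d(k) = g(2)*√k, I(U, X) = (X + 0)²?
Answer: 0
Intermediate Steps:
I(U, X) = X²
z(M) = M*(M + M²) (z(M) = (M² + M)*M = (M + M²)*M = M*(M + M²))
d(k) = 2*√k
d(z(-1))*(-2*(-1) - 9) = (2*√((-1)²*(1 - 1)))*(-2*(-1) - 9) = (2*√(1*0))*(2 - 9) = (2*√0)*(-7) = (2*0)*(-7) = 0*(-7) = 0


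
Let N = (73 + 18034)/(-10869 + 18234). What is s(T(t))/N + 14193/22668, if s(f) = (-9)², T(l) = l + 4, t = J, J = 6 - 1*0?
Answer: 4593309357/136816492 ≈ 33.573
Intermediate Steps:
J = 6 (J = 6 + 0 = 6)
t = 6
T(l) = 4 + l
s(f) = 81
N = 18107/7365 ≈ 2.4585
s(T(t))/N + 14193/22668 = 81/(18107/7365) + 14193/22668 = 81*(7365/18107) + 14193*(1/22668) = 596565/18107 + 4731/7556 = 4593309357/136816492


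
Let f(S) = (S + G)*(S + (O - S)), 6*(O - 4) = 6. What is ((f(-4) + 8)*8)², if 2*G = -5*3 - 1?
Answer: 173056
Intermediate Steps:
O = 5 (O = 4 + (⅙)*6 = 4 + 1 = 5)
G = -8 (G = (-5*3 - 1)/2 = (-15 - 1)/2 = (½)*(-16) = -8)
f(S) = -40 + 5*S (f(S) = (S - 8)*(S + (5 - S)) = (-8 + S)*5 = -40 + 5*S)
((f(-4) + 8)*8)² = (((-40 + 5*(-4)) + 8)*8)² = (((-40 - 20) + 8)*8)² = ((-60 + 8)*8)² = (-52*8)² = (-416)² = 173056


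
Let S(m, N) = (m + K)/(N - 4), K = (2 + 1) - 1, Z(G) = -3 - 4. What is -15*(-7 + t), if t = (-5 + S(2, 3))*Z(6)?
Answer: -840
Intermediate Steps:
Z(G) = -7
K = 2 (K = 3 - 1 = 2)
S(m, N) = (2 + m)/(-4 + N) (S(m, N) = (m + 2)/(N - 4) = (2 + m)/(-4 + N))
t = 63 (t = (-5 + (2 + 2)/(-4 + 3))*(-7) = (-5 + 4/(-1))*(-7) = (-5 - 1*4)*(-7) = (-5 - 4)*(-7) = -9*(-7) = 63)
-15*(-7 + t) = -15*(-7 + 63) = -15*56 = -840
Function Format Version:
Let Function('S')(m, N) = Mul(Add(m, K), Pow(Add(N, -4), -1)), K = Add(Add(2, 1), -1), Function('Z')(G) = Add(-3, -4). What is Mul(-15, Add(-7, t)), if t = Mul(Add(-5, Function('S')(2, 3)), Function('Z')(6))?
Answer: -840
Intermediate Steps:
Function('Z')(G) = -7
K = 2 (K = Add(3, -1) = 2)
Function('S')(m, N) = Mul(Pow(Add(-4, N), -1), Add(2, m)) (Function('S')(m, N) = Mul(Add(m, 2), Pow(Add(N, -4), -1)) = Mul(Add(2, m), Pow(Add(-4, N), -1)) = Mul(Pow(Add(-4, N), -1), Add(2, m)))
t = 63 (t = Mul(Add(-5, Mul(Pow(Add(-4, 3), -1), Add(2, 2))), -7) = Mul(Add(-5, Mul(Pow(-1, -1), 4)), -7) = Mul(Add(-5, Mul(-1, 4)), -7) = Mul(Add(-5, -4), -7) = Mul(-9, -7) = 63)
Mul(-15, Add(-7, t)) = Mul(-15, Add(-7, 63)) = Mul(-15, 56) = -840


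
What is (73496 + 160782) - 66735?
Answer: 167543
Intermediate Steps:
(73496 + 160782) - 66735 = 234278 - 66735 = 167543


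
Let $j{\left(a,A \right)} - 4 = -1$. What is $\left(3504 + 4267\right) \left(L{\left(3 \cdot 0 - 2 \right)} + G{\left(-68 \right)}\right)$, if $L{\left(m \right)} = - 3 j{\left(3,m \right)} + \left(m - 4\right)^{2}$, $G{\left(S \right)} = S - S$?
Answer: $209817$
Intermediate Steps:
$j{\left(a,A \right)} = 3$ ($j{\left(a,A \right)} = 4 - 1 = 3$)
$G{\left(S \right)} = 0$
$L{\left(m \right)} = -9 + \left(-4 + m\right)^{2}$ ($L{\left(m \right)} = \left(-3\right) 3 + \left(m - 4\right)^{2} = -9 + \left(-4 + m\right)^{2}$)
$\left(3504 + 4267\right) \left(L{\left(3 \cdot 0 - 2 \right)} + G{\left(-68 \right)}\right) = \left(3504 + 4267\right) \left(\left(-9 + \left(-4 + \left(3 \cdot 0 - 2\right)\right)^{2}\right) + 0\right) = 7771 \left(\left(-9 + \left(-4 + \left(0 - 2\right)\right)^{2}\right) + 0\right) = 7771 \left(\left(-9 + \left(-4 - 2\right)^{2}\right) + 0\right) = 7771 \left(\left(-9 + \left(-6\right)^{2}\right) + 0\right) = 7771 \left(\left(-9 + 36\right) + 0\right) = 7771 \left(27 + 0\right) = 7771 \cdot 27 = 209817$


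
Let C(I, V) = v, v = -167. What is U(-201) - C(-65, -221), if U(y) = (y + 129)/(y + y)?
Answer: 11201/67 ≈ 167.18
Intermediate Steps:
C(I, V) = -167
U(y) = (129 + y)/(2*y) (U(y) = (129 + y)/((2*y)) = (129 + y)*(1/(2*y)) = (129 + y)/(2*y))
U(-201) - C(-65, -221) = (1/2)*(129 - 201)/(-201) - 1*(-167) = (1/2)*(-1/201)*(-72) + 167 = 12/67 + 167 = 11201/67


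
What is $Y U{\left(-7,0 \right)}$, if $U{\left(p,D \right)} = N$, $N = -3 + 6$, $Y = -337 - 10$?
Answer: $-1041$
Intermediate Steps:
$Y = -347$ ($Y = -337 - 10 = -347$)
$N = 3$
$U{\left(p,D \right)} = 3$
$Y U{\left(-7,0 \right)} = \left(-347\right) 3 = -1041$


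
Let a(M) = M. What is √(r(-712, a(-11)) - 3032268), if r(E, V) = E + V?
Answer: 3*I*√336999 ≈ 1741.5*I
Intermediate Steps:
√(r(-712, a(-11)) - 3032268) = √((-712 - 11) - 3032268) = √(-723 - 3032268) = √(-3032991) = 3*I*√336999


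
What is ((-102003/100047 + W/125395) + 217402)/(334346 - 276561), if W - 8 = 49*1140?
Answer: 909128816859247/241645189051175 ≈ 3.7622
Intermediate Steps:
W = 55868 (W = 8 + 49*1140 = 8 + 55860 = 55868)
((-102003/100047 + W/125395) + 217402)/(334346 - 276561) = ((-102003/100047 + 55868/125395) + 217402)/(334346 - 276561) = ((-102003*1/100047 + 55868*(1/125395)) + 217402)/57785 = ((-34001/33349 + 55868/125395) + 217402)*(1/57785) = (-2400413463/4181797855 + 217402)*(1/57785) = (909128816859247/4181797855)*(1/57785) = 909128816859247/241645189051175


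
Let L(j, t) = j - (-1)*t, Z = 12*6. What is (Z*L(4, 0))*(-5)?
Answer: -1440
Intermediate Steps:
Z = 72
L(j, t) = j + t
(Z*L(4, 0))*(-5) = (72*(4 + 0))*(-5) = (72*4)*(-5) = 288*(-5) = -1440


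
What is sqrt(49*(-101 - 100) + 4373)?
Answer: 74*I ≈ 74.0*I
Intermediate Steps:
sqrt(49*(-101 - 100) + 4373) = sqrt(49*(-201) + 4373) = sqrt(-9849 + 4373) = sqrt(-5476) = 74*I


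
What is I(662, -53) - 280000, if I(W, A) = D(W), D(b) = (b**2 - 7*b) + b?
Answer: 154272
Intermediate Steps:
D(b) = b**2 - 6*b
I(W, A) = W*(-6 + W)
I(662, -53) - 280000 = 662*(-6 + 662) - 280000 = 662*656 - 280000 = 434272 - 280000 = 154272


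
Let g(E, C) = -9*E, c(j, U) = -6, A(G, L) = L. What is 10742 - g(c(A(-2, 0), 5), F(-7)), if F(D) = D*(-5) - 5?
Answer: 10688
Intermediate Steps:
F(D) = -5 - 5*D (F(D) = -5*D - 5 = -5 - 5*D)
10742 - g(c(A(-2, 0), 5), F(-7)) = 10742 - (-9)*(-6) = 10742 - 1*54 = 10742 - 54 = 10688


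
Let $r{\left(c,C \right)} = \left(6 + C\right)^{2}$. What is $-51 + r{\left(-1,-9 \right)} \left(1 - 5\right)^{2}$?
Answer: $93$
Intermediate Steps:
$-51 + r{\left(-1,-9 \right)} \left(1 - 5\right)^{2} = -51 + \left(6 - 9\right)^{2} \left(1 - 5\right)^{2} = -51 + \left(-3\right)^{2} \left(-4\right)^{2} = -51 + 9 \cdot 16 = -51 + 144 = 93$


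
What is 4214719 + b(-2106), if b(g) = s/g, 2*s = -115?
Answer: 17752396543/4212 ≈ 4.2147e+6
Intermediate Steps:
s = -115/2 (s = (½)*(-115) = -115/2 ≈ -57.500)
b(g) = -115/(2*g)
4214719 + b(-2106) = 4214719 - 115/2/(-2106) = 4214719 - 115/2*(-1/2106) = 4214719 + 115/4212 = 17752396543/4212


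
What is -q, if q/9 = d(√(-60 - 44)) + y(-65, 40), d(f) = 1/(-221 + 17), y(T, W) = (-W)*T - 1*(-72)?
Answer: -1635261/68 ≈ -24048.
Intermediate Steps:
y(T, W) = 72 - T*W (y(T, W) = -T*W + 72 = 72 - T*W)
d(f) = -1/204 (d(f) = 1/(-204) = -1/204)
q = 1635261/68 (q = 9*(-1/204 + (72 - 1*(-65)*40)) = 9*(-1/204 + (72 + 2600)) = 9*(-1/204 + 2672) = 9*(545087/204) = 1635261/68 ≈ 24048.)
-q = -1*1635261/68 = -1635261/68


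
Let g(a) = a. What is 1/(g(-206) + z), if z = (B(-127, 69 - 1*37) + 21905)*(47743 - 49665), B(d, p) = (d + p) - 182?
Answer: -1/41569222 ≈ -2.4056e-8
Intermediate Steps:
B(d, p) = -182 + d + p
z = -41569016 (z = ((-182 - 127 + (69 - 1*37)) + 21905)*(47743 - 49665) = ((-182 - 127 + (69 - 37)) + 21905)*(-1922) = ((-182 - 127 + 32) + 21905)*(-1922) = (-277 + 21905)*(-1922) = 21628*(-1922) = -41569016)
1/(g(-206) + z) = 1/(-206 - 41569016) = 1/(-41569222) = -1/41569222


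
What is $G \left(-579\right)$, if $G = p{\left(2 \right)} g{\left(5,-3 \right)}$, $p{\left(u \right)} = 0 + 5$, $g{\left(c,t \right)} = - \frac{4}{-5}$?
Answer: $-2316$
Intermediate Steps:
$g{\left(c,t \right)} = \frac{4}{5}$ ($g{\left(c,t \right)} = \left(-4\right) \left(- \frac{1}{5}\right) = \frac{4}{5}$)
$p{\left(u \right)} = 5$
$G = 4$ ($G = 5 \cdot \frac{4}{5} = 4$)
$G \left(-579\right) = 4 \left(-579\right) = -2316$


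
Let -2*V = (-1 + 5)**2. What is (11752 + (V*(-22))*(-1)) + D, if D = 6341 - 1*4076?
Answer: 13841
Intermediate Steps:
V = -8 (V = -(-1 + 5)**2/2 = -1/2*4**2 = -1/2*16 = -8)
D = 2265 (D = 6341 - 4076 = 2265)
(11752 + (V*(-22))*(-1)) + D = (11752 - 8*(-22)*(-1)) + 2265 = (11752 + 176*(-1)) + 2265 = (11752 - 176) + 2265 = 11576 + 2265 = 13841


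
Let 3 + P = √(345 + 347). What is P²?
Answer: 701 - 12*√173 ≈ 543.17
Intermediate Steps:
P = -3 + 2*√173 (P = -3 + √(345 + 347) = -3 + √692 = -3 + 2*√173 ≈ 23.306)
P² = (-3 + 2*√173)²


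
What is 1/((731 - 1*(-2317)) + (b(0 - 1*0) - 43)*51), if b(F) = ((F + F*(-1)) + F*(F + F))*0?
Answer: 1/855 ≈ 0.0011696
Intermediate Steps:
b(F) = 0 (b(F) = ((F - F) + F*(2*F))*0 = (0 + 2*F²)*0 = (2*F²)*0 = 0)
1/((731 - 1*(-2317)) + (b(0 - 1*0) - 43)*51) = 1/((731 - 1*(-2317)) + (0 - 43)*51) = 1/((731 + 2317) - 43*51) = 1/(3048 - 2193) = 1/855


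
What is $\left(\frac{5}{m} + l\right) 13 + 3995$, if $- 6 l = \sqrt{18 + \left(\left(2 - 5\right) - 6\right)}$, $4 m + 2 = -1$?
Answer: $\frac{23411}{6} \approx 3901.8$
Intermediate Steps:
$m = - \frac{3}{4}$ ($m = - \frac{1}{2} + \frac{1}{4} \left(-1\right) = - \frac{1}{2} - \frac{1}{4} = - \frac{3}{4} \approx -0.75$)
$l = - \frac{1}{2}$ ($l = - \frac{\sqrt{18 + \left(\left(2 - 5\right) - 6\right)}}{6} = - \frac{\sqrt{18 - 9}}{6} = - \frac{\sqrt{9}}{6} = \left(- \frac{1}{6}\right) 3 = - \frac{1}{2} \approx -0.5$)
$\left(\frac{5}{m} + l\right) 13 + 3995 = \left(\frac{5}{- \frac{3}{4}} - \frac{1}{2}\right) 13 + 3995 = \left(5 \left(- \frac{4}{3}\right) - \frac{1}{2}\right) 13 + 3995 = \left(- \frac{20}{3} - \frac{1}{2}\right) 13 + 3995 = \left(- \frac{43}{6}\right) 13 + 3995 = - \frac{559}{6} + 3995 = \frac{23411}{6}$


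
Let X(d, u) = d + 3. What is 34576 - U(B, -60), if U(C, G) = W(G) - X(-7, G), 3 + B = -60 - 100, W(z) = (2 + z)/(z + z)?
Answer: 2074291/60 ≈ 34572.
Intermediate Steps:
W(z) = (2 + z)/(2*z) (W(z) = (2 + z)/((2*z)) = (2 + z)*(1/(2*z)) = (2 + z)/(2*z))
B = -163 (B = -3 + (-60 - 100) = -3 - 160 = -163)
X(d, u) = 3 + d
U(C, G) = 4 + (2 + G)/(2*G) (U(C, G) = (2 + G)/(2*G) - (3 - 7) = (2 + G)/(2*G) - 1*(-4) = (2 + G)/(2*G) + 4 = 4 + (2 + G)/(2*G))
34576 - U(B, -60) = 34576 - (9/2 + 1/(-60)) = 34576 - (9/2 - 1/60) = 34576 - 1*269/60 = 34576 - 269/60 = 2074291/60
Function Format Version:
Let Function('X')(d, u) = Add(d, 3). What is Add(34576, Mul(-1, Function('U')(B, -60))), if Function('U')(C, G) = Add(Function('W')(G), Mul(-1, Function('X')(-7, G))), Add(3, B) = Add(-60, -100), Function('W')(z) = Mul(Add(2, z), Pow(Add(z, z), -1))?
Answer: Rational(2074291, 60) ≈ 34572.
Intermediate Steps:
Function('W')(z) = Mul(Rational(1, 2), Pow(z, -1), Add(2, z)) (Function('W')(z) = Mul(Add(2, z), Pow(Mul(2, z), -1)) = Mul(Add(2, z), Mul(Rational(1, 2), Pow(z, -1))) = Mul(Rational(1, 2), Pow(z, -1), Add(2, z)))
B = -163 (B = Add(-3, Add(-60, -100)) = Add(-3, -160) = -163)
Function('X')(d, u) = Add(3, d)
Function('U')(C, G) = Add(4, Mul(Rational(1, 2), Pow(G, -1), Add(2, G))) (Function('U')(C, G) = Add(Mul(Rational(1, 2), Pow(G, -1), Add(2, G)), Mul(-1, Add(3, -7))) = Add(Mul(Rational(1, 2), Pow(G, -1), Add(2, G)), Mul(-1, -4)) = Add(Mul(Rational(1, 2), Pow(G, -1), Add(2, G)), 4) = Add(4, Mul(Rational(1, 2), Pow(G, -1), Add(2, G))))
Add(34576, Mul(-1, Function('U')(B, -60))) = Add(34576, Mul(-1, Add(Rational(9, 2), Pow(-60, -1)))) = Add(34576, Mul(-1, Add(Rational(9, 2), Rational(-1, 60)))) = Add(34576, Mul(-1, Rational(269, 60))) = Add(34576, Rational(-269, 60)) = Rational(2074291, 60)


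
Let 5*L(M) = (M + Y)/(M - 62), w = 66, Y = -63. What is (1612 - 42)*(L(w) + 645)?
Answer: 2025771/2 ≈ 1.0129e+6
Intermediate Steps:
L(M) = (-63 + M)/(5*(-62 + M)) (L(M) = ((M - 63)/(M - 62))/5 = ((-63 + M)/(-62 + M))/5 = (-63 + M)/(5*(-62 + M)))
(1612 - 42)*(L(w) + 645) = (1612 - 42)*((-63 + 66)/(5*(-62 + 66)) + 645) = 1570*((⅕)*3/4 + 645) = 1570*((⅕)*(¼)*3 + 645) = 1570*(3/20 + 645) = 1570*(12903/20) = 2025771/2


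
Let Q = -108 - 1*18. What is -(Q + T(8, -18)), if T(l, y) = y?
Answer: 144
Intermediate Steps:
Q = -126 (Q = -108 - 18 = -126)
-(Q + T(8, -18)) = -(-126 - 18) = -1*(-144) = 144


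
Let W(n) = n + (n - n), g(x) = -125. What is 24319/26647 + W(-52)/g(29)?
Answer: 4425519/3330875 ≈ 1.3286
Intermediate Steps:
W(n) = n (W(n) = n + 0 = n)
24319/26647 + W(-52)/g(29) = 24319/26647 - 52/(-125) = 24319*(1/26647) - 52*(-1/125) = 24319/26647 + 52/125 = 4425519/3330875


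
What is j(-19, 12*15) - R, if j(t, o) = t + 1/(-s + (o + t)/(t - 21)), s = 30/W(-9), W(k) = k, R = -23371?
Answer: 1938096/83 ≈ 23351.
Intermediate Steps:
s = -10/3 (s = 30/(-9) = 30*(-1/9) = -10/3 ≈ -3.3333)
j(t, o) = t + 1/(10/3 + (o + t)/(-21 + t)) (j(t, o) = t + 1/(-1*(-10/3) + (o + t)/(t - 21)) = t + 1/(10/3 + (o + t)/(-21 + t)))
j(-19, 12*15) - R = (-63 - 207*(-19) + 13*(-19)**2 + 3*(12*15)*(-19))/(-210 + 3*(12*15) + 13*(-19)) - 1*(-23371) = (-63 + 3933 + 13*361 + 3*180*(-19))/(-210 + 3*180 - 247) + 23371 = (-63 + 3933 + 4693 - 10260)/(-210 + 540 - 247) + 23371 = -1697/83 + 23371 = 1938096/83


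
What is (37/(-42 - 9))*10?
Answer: -370/51 ≈ -7.2549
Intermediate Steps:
(37/(-42 - 9))*10 = (37/(-51))*10 = (37*(-1/51))*10 = -37/51*10 = -370/51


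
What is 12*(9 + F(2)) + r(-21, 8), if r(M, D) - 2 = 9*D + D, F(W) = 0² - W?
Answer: 166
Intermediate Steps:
F(W) = -W (F(W) = 0 - W = -W)
r(M, D) = 2 + 10*D (r(M, D) = 2 + (9*D + D) = 2 + 10*D)
12*(9 + F(2)) + r(-21, 8) = 12*(9 - 1*2) + (2 + 10*8) = 12*(9 - 2) + (2 + 80) = 12*7 + 82 = 84 + 82 = 166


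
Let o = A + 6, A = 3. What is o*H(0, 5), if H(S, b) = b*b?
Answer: 225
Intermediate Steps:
H(S, b) = b²
o = 9 (o = 3 + 6 = 9)
o*H(0, 5) = 9*5² = 9*25 = 225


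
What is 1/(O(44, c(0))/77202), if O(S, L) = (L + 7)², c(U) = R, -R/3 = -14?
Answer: 77202/2401 ≈ 32.154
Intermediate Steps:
R = 42 (R = -3*(-14) = 42)
c(U) = 42
O(S, L) = (7 + L)²
1/(O(44, c(0))/77202) = 1/((7 + 42)²/77202) = 1/(49²*(1/77202)) = 1/(2401*(1/77202)) = 1/(2401/77202) = 77202/2401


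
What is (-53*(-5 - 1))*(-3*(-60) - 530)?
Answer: -111300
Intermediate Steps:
(-53*(-5 - 1))*(-3*(-60) - 530) = (-53*(-6))*(180 - 530) = 318*(-350) = -111300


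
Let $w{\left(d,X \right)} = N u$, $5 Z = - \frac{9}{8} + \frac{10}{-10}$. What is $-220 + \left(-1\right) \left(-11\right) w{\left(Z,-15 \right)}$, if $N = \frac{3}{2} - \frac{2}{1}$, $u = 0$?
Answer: $-220$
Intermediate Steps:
$N = - \frac{1}{2}$ ($N = 3 \cdot \frac{1}{2} - 2 = \frac{3}{2} - 2 = - \frac{1}{2} \approx -0.5$)
$Z = - \frac{17}{40}$ ($Z = \frac{- \frac{9}{8} + \frac{10}{-10}}{5} = \frac{\left(-9\right) \frac{1}{8} + 10 \left(- \frac{1}{10}\right)}{5} = \frac{- \frac{9}{8} - 1}{5} = \frac{1}{5} \left(- \frac{17}{8}\right) = - \frac{17}{40} \approx -0.425$)
$w{\left(d,X \right)} = 0$ ($w{\left(d,X \right)} = \left(- \frac{1}{2}\right) 0 = 0$)
$-220 + \left(-1\right) \left(-11\right) w{\left(Z,-15 \right)} = -220 + \left(-1\right) \left(-11\right) 0 = -220 + 11 \cdot 0 = -220 + 0 = -220$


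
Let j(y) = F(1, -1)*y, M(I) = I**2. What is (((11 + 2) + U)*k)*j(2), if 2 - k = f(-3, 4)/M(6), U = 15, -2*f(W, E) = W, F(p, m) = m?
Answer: -329/3 ≈ -109.67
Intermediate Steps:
f(W, E) = -W/2
j(y) = -y
k = 47/24 (k = 2 - (-1/2*(-3))/(6**2) = 2 - 3/(2*36) = 2 - 1*1/24 = 2 - 1/24 = 47/24 ≈ 1.9583)
(((11 + 2) + U)*k)*j(2) = (((11 + 2) + 15)*(47/24))*(-1*2) = ((13 + 15)*(47/24))*(-2) = (28*(47/24))*(-2) = (329/6)*(-2) = -329/3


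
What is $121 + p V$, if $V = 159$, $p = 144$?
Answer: $23017$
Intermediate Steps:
$121 + p V = 121 + 144 \cdot 159 = 121 + 22896 = 23017$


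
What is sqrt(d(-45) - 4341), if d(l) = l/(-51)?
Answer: 3*I*sqrt(139366)/17 ≈ 65.88*I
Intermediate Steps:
d(l) = -l/51 (d(l) = l*(-1/51) = -l/51)
sqrt(d(-45) - 4341) = sqrt(-1/51*(-45) - 4341) = sqrt(15/17 - 4341) = sqrt(-73782/17) = 3*I*sqrt(139366)/17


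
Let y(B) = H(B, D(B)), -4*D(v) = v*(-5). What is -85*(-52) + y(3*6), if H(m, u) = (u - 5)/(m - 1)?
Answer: 150315/34 ≈ 4421.0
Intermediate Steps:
D(v) = 5*v/4 (D(v) = -v*(-5)/4 = -(-5)*v/4 = 5*v/4)
H(m, u) = (-5 + u)/(-1 + m)
y(B) = (-5 + 5*B/4)/(-1 + B)
-85*(-52) + y(3*6) = -85*(-52) + 5*(-4 + 3*6)/(4*(-1 + 3*6)) = 4420 + 5*(-4 + 18)/(4*(-1 + 18)) = 4420 + (5/4)*14/17 = 4420 + (5/4)*(1/17)*14 = 4420 + 35/34 = 150315/34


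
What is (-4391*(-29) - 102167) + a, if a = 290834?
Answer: 316006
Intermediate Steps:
(-4391*(-29) - 102167) + a = (-4391*(-29) - 102167) + 290834 = (127339 - 102167) + 290834 = 25172 + 290834 = 316006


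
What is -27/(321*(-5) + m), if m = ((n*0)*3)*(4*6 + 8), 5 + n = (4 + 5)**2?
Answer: 9/535 ≈ 0.016822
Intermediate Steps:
n = 76 (n = -5 + (4 + 5)**2 = -5 + 9**2 = -5 + 81 = 76)
m = 0 (m = ((76*0)*3)*(4*6 + 8) = (0*3)*(24 + 8) = 0*32 = 0)
-27/(321*(-5) + m) = -27/(321*(-5) + 0) = -27/(-1605 + 0) = -27/(-1605) = -1/1605*(-27) = 9/535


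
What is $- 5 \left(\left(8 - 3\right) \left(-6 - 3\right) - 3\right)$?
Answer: $240$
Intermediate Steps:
$- 5 \left(\left(8 - 3\right) \left(-6 - 3\right) - 3\right) = - 5 \left(5 \left(-9\right) - 3\right) = - 5 \left(-45 - 3\right) = \left(-5\right) \left(-48\right) = 240$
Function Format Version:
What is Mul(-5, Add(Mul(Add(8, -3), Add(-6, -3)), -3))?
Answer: 240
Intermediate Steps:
Mul(-5, Add(Mul(Add(8, -3), Add(-6, -3)), -3)) = Mul(-5, Add(Mul(5, -9), -3)) = Mul(-5, Add(-45, -3)) = Mul(-5, -48) = 240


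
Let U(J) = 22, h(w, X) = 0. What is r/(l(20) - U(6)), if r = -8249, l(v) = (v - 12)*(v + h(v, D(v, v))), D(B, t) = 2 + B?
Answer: -8249/138 ≈ -59.775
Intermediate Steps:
l(v) = v*(-12 + v) (l(v) = (v - 12)*(v + 0) = (-12 + v)*v = v*(-12 + v))
r/(l(20) - U(6)) = -8249/(20*(-12 + 20) - 1*22) = -8249/(20*8 - 22) = -8249/(160 - 22) = -8249/138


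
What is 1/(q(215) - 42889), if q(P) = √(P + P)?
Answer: -42889/1839465891 - √430/1839465891 ≈ -2.3327e-5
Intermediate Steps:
q(P) = √2*√P (q(P) = √(2*P) = √2*√P)
1/(q(215) - 42889) = 1/(√2*√215 - 42889) = 1/(√430 - 42889) = 1/(-42889 + √430)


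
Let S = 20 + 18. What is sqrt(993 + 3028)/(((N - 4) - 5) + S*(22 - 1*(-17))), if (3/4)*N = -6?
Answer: sqrt(4021)/1465 ≈ 0.043284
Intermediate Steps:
N = -8 (N = (4/3)*(-6) = -8)
S = 38
sqrt(993 + 3028)/(((N - 4) - 5) + S*(22 - 1*(-17))) = sqrt(993 + 3028)/(((-8 - 4) - 5) + 38*(22 - 1*(-17))) = sqrt(4021)/((-12 - 5) + 38*(22 + 17)) = sqrt(4021)/(-17 + 38*39) = sqrt(4021)/(-17 + 1482) = sqrt(4021)/1465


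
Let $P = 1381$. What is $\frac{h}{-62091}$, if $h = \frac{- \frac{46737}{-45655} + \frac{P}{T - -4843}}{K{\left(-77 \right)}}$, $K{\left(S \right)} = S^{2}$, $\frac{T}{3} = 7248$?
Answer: $- \frac{186520882}{63836599910505345} \approx -2.9218 \cdot 10^{-9}$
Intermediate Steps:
$T = 21744$ ($T = 3 \cdot 7248 = 21744$)
$h = \frac{186520882}{1028113573795}$ ($h = \frac{- \frac{46737}{-45655} + \frac{1381}{21744 - -4843}}{\left(-77\right)^{2}} = \frac{\left(-46737\right) \left(- \frac{1}{45655}\right) + \frac{1381}{21744 + 4843}}{5929} = \left(\frac{46737}{45655} + \frac{1381}{26587}\right) \frac{1}{5929} = \frac{1305646174}{1213829485} \cdot \frac{1}{5929} = \frac{186520882}{1028113573795} \approx 0.00018142$)
$\frac{h}{-62091} = \frac{186520882}{1028113573795 \left(-62091\right)} = \frac{186520882}{1028113573795} \left(- \frac{1}{62091}\right) = - \frac{186520882}{63836599910505345}$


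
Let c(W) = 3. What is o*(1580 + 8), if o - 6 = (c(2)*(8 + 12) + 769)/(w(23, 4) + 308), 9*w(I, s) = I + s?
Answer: 4279660/311 ≈ 13761.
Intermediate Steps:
w(I, s) = I/9 + s/9 (w(I, s) = (I + s)/9 = I/9 + s/9)
o = 2695/311 (o = 6 + (3*(8 + 12) + 769)/(((1/9)*23 + (1/9)*4) + 308) = 6 + (3*20 + 769)/((23/9 + 4/9) + 308) = 6 + (60 + 769)/(3 + 308) = 6 + 829/311 = 2695/311 ≈ 8.6656)
o*(1580 + 8) = 2695*(1580 + 8)/311 = (2695/311)*1588 = 4279660/311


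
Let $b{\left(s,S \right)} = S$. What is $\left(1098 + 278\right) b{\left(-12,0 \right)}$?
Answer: $0$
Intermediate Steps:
$\left(1098 + 278\right) b{\left(-12,0 \right)} = \left(1098 + 278\right) 0 = 1376 \cdot 0 = 0$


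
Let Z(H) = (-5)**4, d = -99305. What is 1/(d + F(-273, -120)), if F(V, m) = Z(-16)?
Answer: -1/98680 ≈ -1.0134e-5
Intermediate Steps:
Z(H) = 625
F(V, m) = 625
1/(d + F(-273, -120)) = 1/(-99305 + 625) = 1/(-98680) = -1/98680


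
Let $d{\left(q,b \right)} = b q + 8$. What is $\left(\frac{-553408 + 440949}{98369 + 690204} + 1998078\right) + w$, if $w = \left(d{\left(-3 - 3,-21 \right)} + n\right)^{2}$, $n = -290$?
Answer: $\frac{1594820962763}{788573} \approx 2.0224 \cdot 10^{6}$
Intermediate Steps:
$d{\left(q,b \right)} = 8 + b q$
$w = 24336$ ($w = \left(\left(8 - 21 \left(-3 - 3\right)\right) - 290\right)^{2} = \left(\left(8 - -126\right) - 290\right)^{2} = \left(\left(8 + 126\right) - 290\right)^{2} = \left(134 - 290\right)^{2} = \left(-156\right)^{2} = 24336$)
$\left(\frac{-553408 + 440949}{98369 + 690204} + 1998078\right) + w = \left(\frac{-553408 + 440949}{98369 + 690204} + 1998078\right) + 24336 = \left(- \frac{112459}{788573} + 1998078\right) + 24336 = \frac{1575630250235}{788573} + 24336 = \frac{1594820962763}{788573}$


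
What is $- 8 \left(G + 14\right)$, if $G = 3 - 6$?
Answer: $-88$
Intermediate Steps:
$G = -3$ ($G = 3 - 6 = -3$)
$- 8 \left(G + 14\right) = - 8 \left(-3 + 14\right) = \left(-8\right) 11 = -88$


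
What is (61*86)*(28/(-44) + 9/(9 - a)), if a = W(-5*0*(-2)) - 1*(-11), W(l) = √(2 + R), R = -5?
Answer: 5246*(-7*√3 + 113*I)/(11*(√3 - 2*I)) ≈ -16828.0 + 11682.0*I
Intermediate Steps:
W(l) = I*√3 (W(l) = √(2 - 5) = √(-3) = I*√3)
a = 11 + I*√3 (a = I*√3 - 1*(-11) = I*√3 + 11 = 11 + I*√3 ≈ 11.0 + 1.732*I)
(61*86)*(28/(-44) + 9/(9 - a)) = (61*86)*(28/(-44) + 9/(9 - (11 + I*√3))) = 5246*(28*(-1/44) + 9/(9 + (-11 - I*√3))) = 5246*(-7/11 + 9/(-2 - I*√3)) = -36722/11 + 47214/(-2 - I*√3)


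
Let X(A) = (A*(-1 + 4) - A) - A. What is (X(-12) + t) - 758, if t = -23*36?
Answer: -1598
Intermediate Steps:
t = -828
X(A) = A (X(A) = (A*3 - A) - A = (3*A - A) - A = 2*A - A = A)
(X(-12) + t) - 758 = (-12 - 828) - 758 = -840 - 758 = -1598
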